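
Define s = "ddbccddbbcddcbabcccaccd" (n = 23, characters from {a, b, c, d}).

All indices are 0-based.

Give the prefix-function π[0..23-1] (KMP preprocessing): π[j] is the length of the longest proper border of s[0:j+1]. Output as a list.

[0, 1, 0, 0, 0, 1, 2, 3, 0, 0, 1, 2, 0, 0, 0, 0, 0, 0, 0, 0, 0, 0, 1]

π[0] = 0
j=1 s[j]='d': π[1]=1 (border 'd')
j=2 s[j]='b': k: 1→0; π[2]=0 (border '')
j=3 s[j]='c': π[3]=0 (border '')
j=4 s[j]='c': π[4]=0 (border '')
j=5 s[j]='d': π[5]=1 (border 'd')
j=6 s[j]='d': π[6]=2 (border 'dd')
j=7 s[j]='b': π[7]=3 (border 'ddb')
j=8 s[j]='b': k: 3→0; π[8]=0 (border '')
j=9 s[j]='c': π[9]=0 (border '')
j=10 s[j]='d': π[10]=1 (border 'd')
j=11 s[j]='d': π[11]=2 (border 'dd')
j=12 s[j]='c': k: 2→1→0; π[12]=0 (border '')
j=13 s[j]='b': π[13]=0 (border '')
j=14 s[j]='a': π[14]=0 (border '')
j=15 s[j]='b': π[15]=0 (border '')
j=16 s[j]='c': π[16]=0 (border '')
j=17 s[j]='c': π[17]=0 (border '')
j=18 s[j]='c': π[18]=0 (border '')
j=19 s[j]='a': π[19]=0 (border '')
j=20 s[j]='c': π[20]=0 (border '')
j=21 s[j]='c': π[21]=0 (border '')
j=22 s[j]='d': π[22]=1 (border 'd')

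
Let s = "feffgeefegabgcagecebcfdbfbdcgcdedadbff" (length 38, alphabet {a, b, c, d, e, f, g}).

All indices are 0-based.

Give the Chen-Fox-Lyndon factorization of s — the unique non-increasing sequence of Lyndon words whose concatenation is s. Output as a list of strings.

["f", "effg", "eefeg", "abgcagecebcfdbfbdcgcdedadbff"]

emit factor 1: 'f' (i=0, period=1)
emit factor 2: 'effg' (i=1, period=4)
emit factor 3: 'eefeg' (i=5, period=5)
emit factor 4: 'abgcagecebcfdbfbdcgcdedadbff' (i=10, period=28)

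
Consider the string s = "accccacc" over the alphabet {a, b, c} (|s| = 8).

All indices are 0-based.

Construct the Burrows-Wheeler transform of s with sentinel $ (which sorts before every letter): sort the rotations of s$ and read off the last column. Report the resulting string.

rank  rotation   last
    0  $accccacc  c
    1  acc$acccc  c
    2  accccacc$  $
    3  c$accccac  c
    4  cacc$accc  c
    5  cc$acccca  a
    6  ccacc$acc  c
    7  cccacc$ac  c
    8  ccccacc$a  a

cc$ccacca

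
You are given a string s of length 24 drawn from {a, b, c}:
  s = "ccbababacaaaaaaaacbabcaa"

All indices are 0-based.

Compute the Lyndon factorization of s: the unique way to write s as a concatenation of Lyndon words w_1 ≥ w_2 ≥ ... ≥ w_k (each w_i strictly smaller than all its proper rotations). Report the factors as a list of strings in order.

emit factor 1: 'c' (i=0, period=1)
emit factor 2: 'c' (i=1, period=1)
emit factor 3: 'b' (i=2, period=1)
emit factor 4: 'ababac' (i=3, period=6)
emit factor 5: 'aaaaaaaacbabc' (i=9, period=13)
emit factor 6: 'a' (i=22, period=1)
emit factor 7: 'a' (i=23, period=1)

["c", "c", "b", "ababac", "aaaaaaaacbabc", "a", "a"]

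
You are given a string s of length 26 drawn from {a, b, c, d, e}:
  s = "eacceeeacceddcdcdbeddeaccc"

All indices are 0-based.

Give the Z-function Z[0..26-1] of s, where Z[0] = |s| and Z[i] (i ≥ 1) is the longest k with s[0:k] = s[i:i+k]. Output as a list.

[26, 0, 0, 0, 1, 1, 5, 0, 0, 0, 1, 0, 0, 0, 0, 0, 0, 0, 1, 0, 0, 4, 0, 0, 0, 0]

Z[0]=26
i=1: fresh scan; Z[1]=0
i=2: fresh scan; Z[2]=0
i=3: fresh scan; Z[3]=0
i=4: fresh scan; Z[4]=1 scan→box=[4,5)
i=5: fresh scan; Z[5]=1 scan→box=[5,6)
i=6: fresh scan; Z[6]=5 scan→box=[6,11)
i=7: min(r-i=4, Z[1]=0)=0; Z[7]=0
i=8: min(r-i=3, Z[2]=0)=0; Z[8]=0
i=9: min(r-i=2, Z[3]=0)=0; Z[9]=0
i=10: min(r-i=1, Z[4]=1)=1; Z[10]=1
i=11: fresh scan; Z[11]=0
i=12: fresh scan; Z[12]=0
i=13: fresh scan; Z[13]=0
i=14: fresh scan; Z[14]=0
i=15: fresh scan; Z[15]=0
i=16: fresh scan; Z[16]=0
i=17: fresh scan; Z[17]=0
i=18: fresh scan; Z[18]=1 scan→box=[18,19)
i=19: fresh scan; Z[19]=0
i=20: fresh scan; Z[20]=0
i=21: fresh scan; Z[21]=4 scan→box=[21,25)
i=22: min(r-i=3, Z[1]=0)=0; Z[22]=0
i=23: min(r-i=2, Z[2]=0)=0; Z[23]=0
i=24: min(r-i=1, Z[3]=0)=0; Z[24]=0
i=25: fresh scan; Z[25]=0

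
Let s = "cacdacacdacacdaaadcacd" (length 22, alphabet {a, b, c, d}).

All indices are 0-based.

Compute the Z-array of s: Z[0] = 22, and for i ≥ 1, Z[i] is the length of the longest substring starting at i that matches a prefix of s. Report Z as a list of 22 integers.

[22, 0, 1, 0, 0, 10, 0, 1, 0, 0, 5, 0, 1, 0, 0, 0, 0, 0, 4, 0, 1, 0]

Z[0]=22
i=1: i≥r, start 0; Z[1]=0
i=2: i≥r, start 0; Z[2]=1 extend→box=[2,3)
i=3: i≥r, start 0; Z[3]=0
i=4: i≥r, start 0; Z[4]=0
i=5: i≥r, start 0; Z[5]=10 extend→box=[5,15)
i=6: min(r-i=9, Z[1]=0)=0; Z[6]=0
i=7: min(r-i=8, Z[2]=1)=1; Z[7]=1
i=8: min(r-i=7, Z[3]=0)=0; Z[8]=0
i=9: min(r-i=6, Z[4]=0)=0; Z[9]=0
i=10: min(r-i=5, Z[5]=10)=5; Z[10]=5
i=11: min(r-i=4, Z[6]=0)=0; Z[11]=0
i=12: min(r-i=3, Z[7]=1)=1; Z[12]=1
i=13: min(r-i=2, Z[8]=0)=0; Z[13]=0
i=14: min(r-i=1, Z[9]=0)=0; Z[14]=0
i=15: i≥r, start 0; Z[15]=0
i=16: i≥r, start 0; Z[16]=0
i=17: i≥r, start 0; Z[17]=0
i=18: i≥r, start 0; Z[18]=4 extend→box=[18,22)
i=19: min(r-i=3, Z[1]=0)=0; Z[19]=0
i=20: min(r-i=2, Z[2]=1)=1; Z[20]=1
i=21: min(r-i=1, Z[3]=0)=0; Z[21]=0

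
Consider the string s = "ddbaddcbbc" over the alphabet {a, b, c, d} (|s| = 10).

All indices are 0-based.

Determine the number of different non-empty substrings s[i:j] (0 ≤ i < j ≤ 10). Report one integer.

sorted suffixes:
  #0 SA[0]=3  'addcbbc'
  #1 SA[1]=2  'baddcbbc'
  #2 SA[2]=7  'bbc'
  #3 SA[3]=8  'bc'
  #4 SA[4]=9  'c'
  #5 SA[5]=6  'cbbc'
  #6 SA[6]=1  'dbaddcbbc'
  #7 SA[7]=5  'dcbbc'
  #8 SA[8]=0  'ddbaddcbbc'
  #9 SA[9]=4  'ddcbbc'

SA = [3, 2, 7, 8, 9, 6, 1, 5, 0, 4]
[i] adj suffixes → lcp
  [1] 3/2 → 0 ('')
  [2] 2/7 → 1 ('b')
  [3] 7/8 → 1 ('b')
  [4] 8/9 → 0 ('')
  [5] 9/6 → 1 ('c')
  [6] 6/1 → 0 ('')
  [7] 1/5 → 1 ('d')
  [8] 5/0 → 1 ('d')
  [9] 0/4 → 2 ('dd')

n(n+1)/2 = 10·11/2 = 55
Σ LCP = 0 + 0 + 1 + 1 + 0 + 1 + 0 + 1 + 1 + 2 = 7
distinct = 55 − 7 = 48

48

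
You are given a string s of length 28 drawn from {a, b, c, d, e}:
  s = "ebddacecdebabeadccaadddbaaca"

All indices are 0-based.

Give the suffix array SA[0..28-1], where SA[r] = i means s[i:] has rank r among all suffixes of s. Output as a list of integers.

[27, 24, 18, 11, 25, 4, 14, 19, 23, 10, 1, 12, 26, 17, 16, 7, 5, 3, 22, 15, 2, 21, 20, 8, 13, 9, 0, 6]

rank | idx | suffix
   0 |  27 | a
   1 |  24 | aaca
   2 |  18 | aadddbaaca
   3 |  11 | abeadccaadddbaaca
   4 |  25 | aca
   5 |   4 | acecdebabeadccaadddbaaca
   6 |  14 | adccaadddbaaca
   7 |  19 | adddbaaca
   8 |  23 | baaca
   9 |  10 | babeadccaadddbaaca
  10 |   1 | bddacecdebabeadccaadddbaaca
  11 |  12 | beadccaadddbaaca
  12 |  26 | ca
  13 |  17 | caadddbaaca
  14 |  16 | ccaadddbaaca
  15 |   7 | cdebabeadccaadddbaaca
  16 |   5 | cecdebabeadccaadddbaaca
  17 |   3 | dacecdebabeadccaadddbaaca
  18 |  22 | dbaaca
  19 |  15 | dccaadddbaaca
  20 |   2 | ddacecdebabeadccaadddbaaca
  21 |  21 | ddbaaca
  22 |  20 | dddbaaca
  23 |   8 | debabeadccaadddbaaca
  24 |  13 | eadccaadddbaaca
  25 |   9 | ebabeadccaadddbaaca
  26 |   0 | ebddacecdebabeadccaadddbaaca
  27 |   6 | ecdebabeadccaadddbaaca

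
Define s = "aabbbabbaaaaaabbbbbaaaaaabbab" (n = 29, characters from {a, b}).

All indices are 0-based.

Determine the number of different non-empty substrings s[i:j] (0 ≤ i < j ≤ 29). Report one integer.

326

rank→(start, suffix):
  0 → (19, 'aaaaaabbab')
  1 → (8, 'aaaaaabbbbbaaaaaabbab')
  2 → (20, 'aaaaabbab')
  3 → (9, 'aaaaabbbbbaaaaaabbab')
  4 → (21, 'aaaabbab')
  5 → (10, 'aaaabbbbbaaaaaabbab')
  6 → (22, 'aaabbab')
  7 → (11, 'aaabbbbbaaaaaabbab')
  8 → (23, 'aabbab')
  9 → (0, 'aabbbabbaaaaaabbbbbaaaaaabbab')
  10 → (12, 'aabbbbbaaaaaabbab')
  11 → (27, 'ab')
  12 → (5, 'abbaaaaaabbbbbaaaaaabbab')
  13 → (24, 'abbab')
  14 → (1, 'abbbabbaaaaaabbbbbaaaaaabbab')
  15 → (13, 'abbbbbaaaaaabbab')
  16 → (28, 'b')
  17 → (18, 'baaaaaabbab')
  18 → (7, 'baaaaaabbbbbaaaaaabbab')
  19 → (26, 'bab')
  20 → (4, 'babbaaaaaabbbbbaaaaaabbab')
  21 → (17, 'bbaaaaaabbab')
  22 → (6, 'bbaaaaaabbbbbaaaaaabbab')
  23 → (25, 'bbab')
  24 → (3, 'bbabbaaaaaabbbbbaaaaaabbab')
  25 → (16, 'bbbaaaaaabbab')
  26 → (2, 'bbbabbaaaaaabbbbbaaaaaabbab')
  27 → (15, 'bbbbaaaaaabbab')
  28 → (14, 'bbbbbaaaaaabbab')

SA = [19, 8, 20, 9, 21, 10, 22, 11, 23, 0, 12, 27, 5, 24, 1, 13, 28, 18, 7, 26, 4, 17, 6, 25, 3, 16, 2, 15, 14]
[i] adj suffixes → lcp
  [1] 19/8 → 8 ('aaaaaabb')
  [2] 8/20 → 5 ('aaaaa')
  [3] 20/9 → 7 ('aaaaabb')
  [4] 9/21 → 4 ('aaaa')
  [5] 21/10 → 6 ('aaaabb')
  [6] 10/22 → 3 ('aaa')
  [7] 22/11 → 5 ('aaabb')
  [8] 11/23 → 2 ('aa')
  [9] 23/0 → 4 ('aabb')
  [10] 0/12 → 5 ('aabbb')
  [11] 12/27 → 1 ('a')
  [12] 27/5 → 2 ('ab')
  [13] 5/24 → 4 ('abba')
  [14] 24/1 → 3 ('abb')
  [15] 1/13 → 4 ('abbb')
  [16] 13/28 → 0 ('')
  [17] 28/18 → 1 ('b')
  [18] 18/7 → 9 ('baaaaaabb')
  [19] 7/26 → 2 ('ba')
  [20] 26/4 → 3 ('bab')
  [21] 4/17 → 1 ('b')
  [22] 17/6 → 10 ('bbaaaaaabb')
  [23] 6/25 → 3 ('bba')
  [24] 25/3 → 4 ('bbab')
  [25] 3/16 → 2 ('bb')
  [26] 16/2 → 4 ('bbba')
  [27] 2/15 → 3 ('bbb')
  [28] 15/14 → 4 ('bbbb')

n(n+1)/2 = 29·30/2 = 435
Σ LCP = 0 + 8 + 5 + 7 + 4 + 6 + 3 + 5 + 2 + 4 + 5 + 1 + 2 + 4 + 3 + 4 + 0 + 1 + 9 + 2 + 3 + 1 + 10 + 3 + 4 + 2 + 4 + 3 + 4 = 109
distinct = 435 − 109 = 326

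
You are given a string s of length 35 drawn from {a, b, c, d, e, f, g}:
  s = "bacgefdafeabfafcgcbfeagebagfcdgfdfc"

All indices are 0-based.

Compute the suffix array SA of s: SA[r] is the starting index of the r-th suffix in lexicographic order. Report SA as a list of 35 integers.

rank | idx | suffix
   0 |  10 | abfafcgcbfeagebagfcdgfdfc
   1 |   1 | acgefdafeabfafcgcbfeagebagfcdgfdfc
   2 |  13 | afcgcbfeagebagfcdgfdfc
   3 |   7 | afeabfafcgcbfeagebagfcdgfdfc
   4 |  21 | agebagfcdgfdfc
   5 |  25 | agfcdgfdfc
   6 |   0 | bacgefdafeabfafcgcbfeagebagfcdgfdfc
   7 |  24 | bagfcdgfdfc
   8 |  11 | bfafcgcbfeagebagfcdgfdfc
   9 |  18 | bfeagebagfcdgfdfc
  10 |  34 | c
  11 |  17 | cbfeagebagfcdgfdfc
  12 |  28 | cdgfdfc
  13 |  15 | cgcbfeagebagfcdgfdfc
  14 |   2 | cgefdafeabfafcgcbfeagebagfcdgfdfc
  15 |   6 | dafeabfafcgcbfeagebagfcdgfdfc
  16 |  32 | dfc
  17 |  29 | dgfdfc
  18 |   9 | eabfafcgcbfeagebagfcdgfdfc
  19 |  20 | eagebagfcdgfdfc
  20 |  23 | ebagfcdgfdfc
  21 |   4 | efdafeabfafcgcbfeagebagfcdgfdfc
  22 |  12 | fafcgcbfeagebagfcdgfdfc
  23 |  33 | fc
  24 |  27 | fcdgfdfc
  25 |  14 | fcgcbfeagebagfcdgfdfc
  26 |   5 | fdafeabfafcgcbfeagebagfcdgfdfc
  27 |  31 | fdfc
  28 |   8 | feabfafcgcbfeagebagfcdgfdfc
  29 |  19 | feagebagfcdgfdfc
  30 |  16 | gcbfeagebagfcdgfdfc
  31 |  22 | gebagfcdgfdfc
  32 |   3 | gefdafeabfafcgcbfeagebagfcdgfdfc
  33 |  26 | gfcdgfdfc
  34 |  30 | gfdfc

[10, 1, 13, 7, 21, 25, 0, 24, 11, 18, 34, 17, 28, 15, 2, 6, 32, 29, 9, 20, 23, 4, 12, 33, 27, 14, 5, 31, 8, 19, 16, 22, 3, 26, 30]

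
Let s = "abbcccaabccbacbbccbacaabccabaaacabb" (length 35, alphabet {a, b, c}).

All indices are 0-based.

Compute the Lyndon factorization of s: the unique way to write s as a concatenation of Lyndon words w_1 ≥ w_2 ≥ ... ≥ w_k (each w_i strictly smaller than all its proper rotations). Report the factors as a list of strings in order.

emit factor 1: 'abbccc' (i=0, period=6)
emit factor 2: 'aabccbacbbccbac' (i=6, period=15)
emit factor 3: 'aabccab' (i=21, period=7)
emit factor 4: 'aaacabb' (i=28, period=7)

["abbccc", "aabccbacbbccbac", "aabccab", "aaacabb"]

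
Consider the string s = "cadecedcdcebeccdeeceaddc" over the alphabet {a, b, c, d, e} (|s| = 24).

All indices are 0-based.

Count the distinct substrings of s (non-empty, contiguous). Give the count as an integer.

sorted suffixes:
  #0 SA[0]=20  'addc'
  #1 SA[1]=1  'adecedcdcebeccdeeceaddc'
  #2 SA[2]=11  'beccdeeceaddc'
  #3 SA[3]=23  'c'
  #4 SA[4]=0  'cadecedcdcebeccdeeceaddc'
  #5 SA[5]=13  'ccdeeceaddc'
  #6 SA[6]=7  'cdcebeccdeeceaddc'
  #7 SA[7]=14  'cdeeceaddc'
  #8 SA[8]=18  'ceaddc'
  #9 SA[9]=9  'cebeccdeeceaddc'
  #10 SA[10]=4  'cedcdcebeccdeeceaddc'
  #11 SA[11]=22  'dc'
  #12 SA[12]=6  'dcdcebeccdeeceaddc'
  #13 SA[13]=8  'dcebeccdeeceaddc'
  #14 SA[14]=21  'ddc'
  #15 SA[15]=2  'decedcdcebeccdeeceaddc'
  #16 SA[16]=15  'deeceaddc'
  #17 SA[17]=19  'eaddc'
  #18 SA[18]=10  'ebeccdeeceaddc'
  #19 SA[19]=12  'eccdeeceaddc'
  #20 SA[20]=17  'eceaddc'
  #21 SA[21]=3  'ecedcdcebeccdeeceaddc'
  #22 SA[22]=5  'edcdcebeccdeeceaddc'
  #23 SA[23]=16  'eeceaddc'

SA = [20, 1, 11, 23, 0, 13, 7, 14, 18, 9, 4, 22, 6, 8, 21, 2, 15, 19, 10, 12, 17, 3, 5, 16]
[i] adj suffixes → lcp
  [1] 20/1 → 2 ('ad')
  [2] 1/11 → 0 ('')
  [3] 11/23 → 0 ('')
  [4] 23/0 → 1 ('c')
  [5] 0/13 → 1 ('c')
  [6] 13/7 → 1 ('c')
  [7] 7/14 → 2 ('cd')
  [8] 14/18 → 1 ('c')
  [9] 18/9 → 2 ('ce')
  [10] 9/4 → 2 ('ce')
  [11] 4/22 → 0 ('')
  [12] 22/6 → 2 ('dc')
  [13] 6/8 → 2 ('dc')
  [14] 8/21 → 1 ('d')
  [15] 21/2 → 1 ('d')
  [16] 2/15 → 2 ('de')
  [17] 15/19 → 0 ('')
  [18] 19/10 → 1 ('e')
  [19] 10/12 → 1 ('e')
  [20] 12/17 → 2 ('ec')
  [21] 17/3 → 3 ('ece')
  [22] 3/5 → 1 ('e')
  [23] 5/16 → 1 ('e')

n(n+1)/2 = 24·25/2 = 300
Σ LCP = 0 + 2 + 0 + 0 + 1 + 1 + 1 + 2 + 1 + 2 + 2 + 0 + 2 + 2 + 1 + 1 + 2 + 0 + 1 + 1 + 2 + 3 + 1 + 1 = 29
distinct = 300 − 29 = 271

271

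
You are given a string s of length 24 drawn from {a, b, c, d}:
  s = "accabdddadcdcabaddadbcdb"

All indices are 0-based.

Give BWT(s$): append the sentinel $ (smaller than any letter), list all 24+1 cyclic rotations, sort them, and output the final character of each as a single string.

rank  rotation                   last
    0  $accabdddadcdcabaddadbcdb  b
    1  abaddadbcdb$accabdddadcdc  c
    2  abdddadcdcabaddadbcdb$acc  c
    3  accabdddadcdcabaddadbcdb$  $
    4  adbcdb$accabdddadcdcabadd  d
    5  adcdcabaddadbcdb$accabddd  d
    6  addadbcdb$accabdddadcdcab  b
    7  b$accabdddadcdcabaddadbcd  d
    8  baddadbcdb$accabdddadcdca  a
    9  bcdb$accabdddadcdcabaddad  d
   10  bdddadcdcabaddadbcdb$acca  a
   11  cabaddadbcdb$accabdddadcd  d
   12  cabdddadcdcabaddadbcdb$ac  c
   13  ccabdddadcdcabaddadbcdb$a  a
   14  cdb$accabdddadcdcabaddadb  b
   15  cdcabaddadbcdb$accabdddad  d
   16  dadbcdb$accabdddadcdcabad  d
   17  dadcdcabaddadbcdb$accabdd  d
   18  db$accabdddadcdcabaddadbc  c
   19  dbcdb$accabdddadcdcabadda  a
   20  dcabaddadbcdb$accabdddadc  c
   21  dcdcabaddadbcdb$accabddda  a
   22  ddadbcdb$accabdddadcdcaba  a
   23  ddadcdcabaddadbcdb$accabd  d
   24  dddadcdcabaddadbcdb$accab  b

bcc$ddbdadadcabdddcacaadb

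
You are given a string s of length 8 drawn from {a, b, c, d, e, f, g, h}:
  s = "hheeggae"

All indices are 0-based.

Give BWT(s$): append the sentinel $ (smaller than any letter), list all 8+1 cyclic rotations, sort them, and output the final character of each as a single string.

egahegeh$

rank  rotation   last
    0  $hheeggae  e
    1  ae$hheegg  g
    2  e$hheegga  a
    3  eeggae$hh  h
    4  eggae$hhe  e
    5  gae$hheeg  g
    6  ggae$hhee  e
    7  heeggae$h  h
    8  hheeggae$  $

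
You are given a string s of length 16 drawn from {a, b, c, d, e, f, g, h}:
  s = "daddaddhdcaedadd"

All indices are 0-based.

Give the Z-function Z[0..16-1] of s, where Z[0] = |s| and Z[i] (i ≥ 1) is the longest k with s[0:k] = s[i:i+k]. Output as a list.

[16, 0, 1, 4, 0, 1, 1, 0, 1, 0, 0, 0, 4, 0, 1, 1]

Z[0]=16
i=1: outside box; Z[1]=0
i=2: outside box; Z[2]=1 grow→box=[2,3)
i=3: outside box; Z[3]=4 grow→box=[3,7)
i=4: min(r-i=3, Z[1]=0)=0; Z[4]=0
i=5: min(r-i=2, Z[2]=1)=1; Z[5]=1
i=6: min(r-i=1, Z[3]=4)=1; Z[6]=1
i=7: outside box; Z[7]=0
i=8: outside box; Z[8]=1 grow→box=[8,9)
i=9: outside box; Z[9]=0
i=10: outside box; Z[10]=0
i=11: outside box; Z[11]=0
i=12: outside box; Z[12]=4 grow→box=[12,16)
i=13: min(r-i=3, Z[1]=0)=0; Z[13]=0
i=14: min(r-i=2, Z[2]=1)=1; Z[14]=1
i=15: min(r-i=1, Z[3]=4)=1; Z[15]=1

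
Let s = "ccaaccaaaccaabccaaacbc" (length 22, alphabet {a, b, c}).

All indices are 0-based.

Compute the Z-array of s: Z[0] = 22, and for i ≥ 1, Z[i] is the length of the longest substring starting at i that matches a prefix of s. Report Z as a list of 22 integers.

[22, 1, 0, 0, 4, 1, 0, 0, 0, 4, 1, 0, 0, 0, 4, 1, 0, 0, 0, 1, 0, 1]

Z[0]=22
i=1: outside box; Z[1]=1 extend→box=[1,2)
i=2: outside box; Z[2]=0
i=3: outside box; Z[3]=0
i=4: outside box; Z[4]=4 extend→box=[4,8)
i=5: min(r-i=3, Z[1]=1)=1; Z[5]=1
i=6: min(r-i=2, Z[2]=0)=0; Z[6]=0
i=7: min(r-i=1, Z[3]=0)=0; Z[7]=0
i=8: outside box; Z[8]=0
i=9: outside box; Z[9]=4 extend→box=[9,13)
i=10: min(r-i=3, Z[1]=1)=1; Z[10]=1
i=11: min(r-i=2, Z[2]=0)=0; Z[11]=0
i=12: min(r-i=1, Z[3]=0)=0; Z[12]=0
i=13: outside box; Z[13]=0
i=14: outside box; Z[14]=4 extend→box=[14,18)
i=15: min(r-i=3, Z[1]=1)=1; Z[15]=1
i=16: min(r-i=2, Z[2]=0)=0; Z[16]=0
i=17: min(r-i=1, Z[3]=0)=0; Z[17]=0
i=18: outside box; Z[18]=0
i=19: outside box; Z[19]=1 extend→box=[19,20)
i=20: outside box; Z[20]=0
i=21: outside box; Z[21]=1 extend→box=[21,22)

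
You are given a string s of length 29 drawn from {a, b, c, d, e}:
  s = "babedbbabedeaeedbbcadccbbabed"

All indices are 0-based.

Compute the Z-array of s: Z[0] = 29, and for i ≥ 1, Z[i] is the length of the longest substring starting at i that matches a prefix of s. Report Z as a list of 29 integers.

Z[0]=29
i=1: outside box; Z[1]=0
i=2: outside box; Z[2]=1 grow→box=[2,3)
i=3: outside box; Z[3]=0
i=4: outside box; Z[4]=0
i=5: outside box; Z[5]=1 grow→box=[5,6)
i=6: outside box; Z[6]=5 grow→box=[6,11)
i=7: min(r-i=4, Z[1]=0)=0; Z[7]=0
i=8: min(r-i=3, Z[2]=1)=1; Z[8]=1
i=9: min(r-i=2, Z[3]=0)=0; Z[9]=0
i=10: min(r-i=1, Z[4]=0)=0; Z[10]=0
i=11: outside box; Z[11]=0
i=12: outside box; Z[12]=0
i=13: outside box; Z[13]=0
i=14: outside box; Z[14]=0
i=15: outside box; Z[15]=0
i=16: outside box; Z[16]=1 grow→box=[16,17)
i=17: outside box; Z[17]=1 grow→box=[17,18)
i=18: outside box; Z[18]=0
i=19: outside box; Z[19]=0
i=20: outside box; Z[20]=0
i=21: outside box; Z[21]=0
i=22: outside box; Z[22]=0
i=23: outside box; Z[23]=1 grow→box=[23,24)
i=24: outside box; Z[24]=5 grow→box=[24,29)
i=25: min(r-i=4, Z[1]=0)=0; Z[25]=0
i=26: min(r-i=3, Z[2]=1)=1; Z[26]=1
i=27: min(r-i=2, Z[3]=0)=0; Z[27]=0
i=28: min(r-i=1, Z[4]=0)=0; Z[28]=0

[29, 0, 1, 0, 0, 1, 5, 0, 1, 0, 0, 0, 0, 0, 0, 0, 1, 1, 0, 0, 0, 0, 0, 1, 5, 0, 1, 0, 0]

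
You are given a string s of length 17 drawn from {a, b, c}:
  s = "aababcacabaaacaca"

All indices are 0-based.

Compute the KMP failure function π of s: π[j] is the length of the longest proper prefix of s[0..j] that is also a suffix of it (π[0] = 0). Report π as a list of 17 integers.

[0, 1, 0, 1, 0, 0, 1, 0, 1, 0, 1, 2, 2, 0, 1, 0, 1]

π[0] = 0
j=1 s[j]='a': π[1]=1 (border 'a')
j=2 s[j]='b': k: 1→0; π[2]=0 (border '')
j=3 s[j]='a': π[3]=1 (border 'a')
j=4 s[j]='b': k: 1→0; π[4]=0 (border '')
j=5 s[j]='c': π[5]=0 (border '')
j=6 s[j]='a': π[6]=1 (border 'a')
j=7 s[j]='c': k: 1→0; π[7]=0 (border '')
j=8 s[j]='a': π[8]=1 (border 'a')
j=9 s[j]='b': k: 1→0; π[9]=0 (border '')
j=10 s[j]='a': π[10]=1 (border 'a')
j=11 s[j]='a': π[11]=2 (border 'aa')
j=12 s[j]='a': k: 2→1; π[12]=2 (border 'aa')
j=13 s[j]='c': k: 2→1→0; π[13]=0 (border '')
j=14 s[j]='a': π[14]=1 (border 'a')
j=15 s[j]='c': k: 1→0; π[15]=0 (border '')
j=16 s[j]='a': π[16]=1 (border 'a')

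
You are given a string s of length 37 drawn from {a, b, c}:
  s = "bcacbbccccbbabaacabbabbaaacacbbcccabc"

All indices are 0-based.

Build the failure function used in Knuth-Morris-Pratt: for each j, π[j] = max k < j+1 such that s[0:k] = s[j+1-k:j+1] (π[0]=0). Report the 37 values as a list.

[0, 0, 0, 0, 1, 1, 2, 0, 0, 0, 1, 1, 0, 1, 0, 0, 0, 0, 1, 1, 0, 1, 1, 0, 0, 0, 0, 0, 0, 1, 1, 2, 0, 0, 0, 1, 2]

π[0] = 0
j=1 s[j]='c': π[1]=0 (border '')
j=2 s[j]='a': π[2]=0 (border '')
j=3 s[j]='c': π[3]=0 (border '')
j=4 s[j]='b': π[4]=1 (border 'b')
j=5 s[j]='b': k: 1→0; π[5]=1 (border 'b')
j=6 s[j]='c': π[6]=2 (border 'bc')
j=7 s[j]='c': k: 2→0; π[7]=0 (border '')
j=8 s[j]='c': π[8]=0 (border '')
j=9 s[j]='c': π[9]=0 (border '')
j=10 s[j]='b': π[10]=1 (border 'b')
j=11 s[j]='b': k: 1→0; π[11]=1 (border 'b')
j=12 s[j]='a': k: 1→0; π[12]=0 (border '')
j=13 s[j]='b': π[13]=1 (border 'b')
j=14 s[j]='a': k: 1→0; π[14]=0 (border '')
j=15 s[j]='a': π[15]=0 (border '')
j=16 s[j]='c': π[16]=0 (border '')
j=17 s[j]='a': π[17]=0 (border '')
j=18 s[j]='b': π[18]=1 (border 'b')
j=19 s[j]='b': k: 1→0; π[19]=1 (border 'b')
j=20 s[j]='a': k: 1→0; π[20]=0 (border '')
j=21 s[j]='b': π[21]=1 (border 'b')
j=22 s[j]='b': k: 1→0; π[22]=1 (border 'b')
j=23 s[j]='a': k: 1→0; π[23]=0 (border '')
j=24 s[j]='a': π[24]=0 (border '')
j=25 s[j]='a': π[25]=0 (border '')
j=26 s[j]='c': π[26]=0 (border '')
j=27 s[j]='a': π[27]=0 (border '')
j=28 s[j]='c': π[28]=0 (border '')
j=29 s[j]='b': π[29]=1 (border 'b')
j=30 s[j]='b': k: 1→0; π[30]=1 (border 'b')
j=31 s[j]='c': π[31]=2 (border 'bc')
j=32 s[j]='c': k: 2→0; π[32]=0 (border '')
j=33 s[j]='c': π[33]=0 (border '')
j=34 s[j]='a': π[34]=0 (border '')
j=35 s[j]='b': π[35]=1 (border 'b')
j=36 s[j]='c': π[36]=2 (border 'bc')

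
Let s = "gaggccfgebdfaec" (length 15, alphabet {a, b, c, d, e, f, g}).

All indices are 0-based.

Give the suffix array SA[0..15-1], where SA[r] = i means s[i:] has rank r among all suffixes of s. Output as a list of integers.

[12, 1, 9, 14, 4, 5, 10, 8, 13, 11, 6, 0, 3, 7, 2]

sorted suffixes:
  #0 SA[0]=12  'aec'
  #1 SA[1]=1  'aggccfgebdfaec'
  #2 SA[2]=9  'bdfaec'
  #3 SA[3]=14  'c'
  #4 SA[4]=4  'ccfgebdfaec'
  #5 SA[5]=5  'cfgebdfaec'
  #6 SA[6]=10  'dfaec'
  #7 SA[7]=8  'ebdfaec'
  #8 SA[8]=13  'ec'
  #9 SA[9]=11  'faec'
  #10 SA[10]=6  'fgebdfaec'
  #11 SA[11]=0  'gaggccfgebdfaec'
  #12 SA[12]=3  'gccfgebdfaec'
  #13 SA[13]=7  'gebdfaec'
  #14 SA[14]=2  'ggccfgebdfaec'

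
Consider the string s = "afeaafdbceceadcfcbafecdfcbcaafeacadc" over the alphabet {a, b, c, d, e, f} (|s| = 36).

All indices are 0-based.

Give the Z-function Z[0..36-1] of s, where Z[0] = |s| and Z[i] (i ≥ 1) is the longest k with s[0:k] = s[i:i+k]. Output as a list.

[36, 0, 0, 1, 2, 0, 0, 0, 0, 0, 0, 0, 1, 0, 0, 0, 0, 0, 3, 0, 0, 0, 0, 0, 0, 0, 0, 1, 4, 0, 0, 1, 0, 1, 0, 0]

Z[0]=36
i=1: outside box; Z[1]=0
i=2: outside box; Z[2]=0
i=3: outside box; Z[3]=1 grow→box=[3,4)
i=4: outside box; Z[4]=2 grow→box=[4,6)
i=5: min(r-i=1, Z[1]=0)=0; Z[5]=0
i=6: outside box; Z[6]=0
i=7: outside box; Z[7]=0
i=8: outside box; Z[8]=0
i=9: outside box; Z[9]=0
i=10: outside box; Z[10]=0
i=11: outside box; Z[11]=0
i=12: outside box; Z[12]=1 grow→box=[12,13)
i=13: outside box; Z[13]=0
i=14: outside box; Z[14]=0
i=15: outside box; Z[15]=0
i=16: outside box; Z[16]=0
i=17: outside box; Z[17]=0
i=18: outside box; Z[18]=3 grow→box=[18,21)
i=19: min(r-i=2, Z[1]=0)=0; Z[19]=0
i=20: min(r-i=1, Z[2]=0)=0; Z[20]=0
i=21: outside box; Z[21]=0
i=22: outside box; Z[22]=0
i=23: outside box; Z[23]=0
i=24: outside box; Z[24]=0
i=25: outside box; Z[25]=0
i=26: outside box; Z[26]=0
i=27: outside box; Z[27]=1 grow→box=[27,28)
i=28: outside box; Z[28]=4 grow→box=[28,32)
i=29: min(r-i=3, Z[1]=0)=0; Z[29]=0
i=30: min(r-i=2, Z[2]=0)=0; Z[30]=0
i=31: min(r-i=1, Z[3]=1)=1; Z[31]=1
i=32: outside box; Z[32]=0
i=33: outside box; Z[33]=1 grow→box=[33,34)
i=34: outside box; Z[34]=0
i=35: outside box; Z[35]=0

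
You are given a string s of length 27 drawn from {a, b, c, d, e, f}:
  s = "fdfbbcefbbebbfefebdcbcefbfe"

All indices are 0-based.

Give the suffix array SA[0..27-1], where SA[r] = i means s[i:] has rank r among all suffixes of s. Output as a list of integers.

[3, 8, 11, 4, 20, 17, 9, 24, 12, 19, 5, 21, 18, 1, 26, 10, 16, 6, 22, 14, 2, 7, 23, 0, 25, 15, 13]

sorted suffixes:
  #0 SA[0]=3  'bbcefbbebbfefebdcbcefbfe'
  #1 SA[1]=8  'bbebbfefebdcbcefbfe'
  #2 SA[2]=11  'bbfefebdcbcefbfe'
  #3 SA[3]=4  'bcefbbebbfefebdcbcefbfe'
  #4 SA[4]=20  'bcefbfe'
  #5 SA[5]=17  'bdcbcefbfe'
  #6 SA[6]=9  'bebbfefebdcbcefbfe'
  #7 SA[7]=24  'bfe'
  #8 SA[8]=12  'bfefebdcbcefbfe'
  #9 SA[9]=19  'cbcefbfe'
  #10 SA[10]=5  'cefbbebbfefebdcbcefbfe'
  #11 SA[11]=21  'cefbfe'
  #12 SA[12]=18  'dcbcefbfe'
  #13 SA[13]=1  'dfbbcefbbebbfefebdcbcefbfe'
  #14 SA[14]=26  'e'
  #15 SA[15]=10  'ebbfefebdcbcefbfe'
  #16 SA[16]=16  'ebdcbcefbfe'
  #17 SA[17]=6  'efbbebbfefebdcbcefbfe'
  #18 SA[18]=22  'efbfe'
  #19 SA[19]=14  'efebdcbcefbfe'
  #20 SA[20]=2  'fbbcefbbebbfefebdcbcefbfe'
  #21 SA[21]=7  'fbbebbfefebdcbcefbfe'
  #22 SA[22]=23  'fbfe'
  #23 SA[23]=0  'fdfbbcefbbebbfefebdcbcefbfe'
  #24 SA[24]=25  'fe'
  #25 SA[25]=15  'febdcbcefbfe'
  #26 SA[26]=13  'fefebdcbcefbfe'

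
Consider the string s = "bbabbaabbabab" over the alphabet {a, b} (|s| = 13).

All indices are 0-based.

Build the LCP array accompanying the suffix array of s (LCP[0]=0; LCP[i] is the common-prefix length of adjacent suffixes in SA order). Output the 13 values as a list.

[0, 1, 2, 2, 4, 0, 1, 2, 3, 3, 1, 3, 4]

rank | idx | suffix
   0 |   5 | aabbabab
   1 |  11 | ab
   2 |   9 | abab
   3 |   2 | abbaabbabab
   4 |   6 | abbabab
   5 |  12 | b
   6 |   4 | baabbabab
   7 |  10 | bab
   8 |   8 | babab
   9 |   1 | babbaabbabab
  10 |   3 | bbaabbabab
  11 |   7 | bbabab
  12 |   0 | bbabbaabbabab

SA = [5, 11, 9, 2, 6, 12, 4, 10, 8, 1, 3, 7, 0]
rank  pair      lcp
   1  s[5:],s[11:]  1  'a'
   2  s[11:],s[9:]  2  'ab'
   3  s[9:],s[2:]  2  'ab'
   4  s[2:],s[6:]  4  'abba'
   5  s[6:],s[12:]  0  ''
   6  s[12:],s[4:]  1  'b'
   7  s[4:],s[10:]  2  'ba'
   8  s[10:],s[8:]  3  'bab'
   9  s[8:],s[1:]  3  'bab'
  10  s[1:],s[3:]  1  'b'
  11  s[3:],s[7:]  3  'bba'
  12  s[7:],s[0:]  4  'bbab'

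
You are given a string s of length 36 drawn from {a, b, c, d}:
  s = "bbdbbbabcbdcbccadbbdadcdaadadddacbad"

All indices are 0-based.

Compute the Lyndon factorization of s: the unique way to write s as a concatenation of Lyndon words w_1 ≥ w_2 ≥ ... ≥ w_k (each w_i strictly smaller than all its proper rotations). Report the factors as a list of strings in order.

["bbd", "b", "b", "b", "abcbdcbccadbbdadcd", "aadadddacbad"]

emit factor 1: 'bbd' (i=0, period=3)
emit factor 2: 'b' (i=3, period=1)
emit factor 3: 'b' (i=4, period=1)
emit factor 4: 'b' (i=5, period=1)
emit factor 5: 'abcbdcbccadbbdadcd' (i=6, period=18)
emit factor 6: 'aadadddacbad' (i=24, period=12)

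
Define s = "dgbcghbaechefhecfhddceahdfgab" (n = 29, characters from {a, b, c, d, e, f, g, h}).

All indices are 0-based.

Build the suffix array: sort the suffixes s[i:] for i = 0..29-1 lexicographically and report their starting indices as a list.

[27, 7, 22, 28, 6, 2, 20, 15, 3, 9, 19, 18, 24, 0, 21, 14, 8, 11, 25, 16, 12, 26, 1, 4, 5, 17, 23, 13, 10]

sorted suffixes:
  #0 SA[0]=27  'ab'
  #1 SA[1]=7  'aechefhecfhddceahdfgab'
  #2 SA[2]=22  'ahdfgab'
  #3 SA[3]=28  'b'
  #4 SA[4]=6  'baechefhecfhddceahdfgab'
  #5 SA[5]=2  'bcghbaechefhecfhddceahdfgab'
  #6 SA[6]=20  'ceahdfgab'
  #7 SA[7]=15  'cfhddceahdfgab'
  #8 SA[8]=3  'cghbaechefhecfhddceahdfgab'
  #9 SA[9]=9  'chefhecfhddceahdfgab'
  #10 SA[10]=19  'dceahdfgab'
  #11 SA[11]=18  'ddceahdfgab'
  #12 SA[12]=24  'dfgab'
  #13 SA[13]=0  'dgbcghbaechefhecfhddceahdfgab'
  #14 SA[14]=21  'eahdfgab'
  #15 SA[15]=14  'ecfhddceahdfgab'
  #16 SA[16]=8  'echefhecfhddceahdfgab'
  #17 SA[17]=11  'efhecfhddceahdfgab'
  #18 SA[18]=25  'fgab'
  #19 SA[19]=16  'fhddceahdfgab'
  #20 SA[20]=12  'fhecfhddceahdfgab'
  #21 SA[21]=26  'gab'
  #22 SA[22]=1  'gbcghbaechefhecfhddceahdfgab'
  #23 SA[23]=4  'ghbaechefhecfhddceahdfgab'
  #24 SA[24]=5  'hbaechefhecfhddceahdfgab'
  #25 SA[25]=17  'hddceahdfgab'
  #26 SA[26]=23  'hdfgab'
  #27 SA[27]=13  'hecfhddceahdfgab'
  #28 SA[28]=10  'hefhecfhddceahdfgab'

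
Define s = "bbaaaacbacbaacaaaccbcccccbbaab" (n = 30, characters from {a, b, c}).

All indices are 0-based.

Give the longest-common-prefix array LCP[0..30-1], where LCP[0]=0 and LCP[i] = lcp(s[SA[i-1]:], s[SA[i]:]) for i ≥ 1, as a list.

rank | idx | suffix
   0 |   2 | aaaacbacbaacaaaccbcccccbbaab
   1 |   3 | aaacbacbaacaaaccbcccccbbaab
   2 |  14 | aaaccbcccccbbaab
   3 |  27 | aab
   4 |  11 | aacaaaccbcccccbbaab
   5 |   4 | aacbacbaacaaaccbcccccbbaab
   6 |  15 | aaccbcccccbbaab
   7 |  28 | ab
   8 |  12 | acaaaccbcccccbbaab
   9 |   8 | acbaacaaaccbcccccbbaab
  10 |   5 | acbacbaacaaaccbcccccbbaab
  11 |  16 | accbcccccbbaab
  12 |  29 | b
  13 |   1 | baaaacbacbaacaaaccbcccccbbaab
  14 |  26 | baab
  15 |  10 | baacaaaccbcccccbbaab
  16 |   7 | bacbaacaaaccbcccccbbaab
  17 |   0 | bbaaaacbacbaacaaaccbcccccbbaab
  18 |  25 | bbaab
  19 |  19 | bcccccbbaab
  20 |  13 | caaaccbcccccbbaab
  21 |   9 | cbaacaaaccbcccccbbaab
  22 |   6 | cbacbaacaaaccbcccccbbaab
  23 |  24 | cbbaab
  24 |  18 | cbcccccbbaab
  25 |  23 | ccbbaab
  26 |  17 | ccbcccccbbaab
  27 |  22 | cccbbaab
  28 |  21 | ccccbbaab
  29 |  20 | cccccbbaab

SA = [2, 3, 14, 27, 11, 4, 15, 28, 12, 8, 5, 16, 29, 1, 26, 10, 7, 0, 25, 19, 13, 9, 6, 24, 18, 23, 17, 22, 21, 20]
rank  pair      lcp
   1  s[2:],s[3:]  3  'aaa'
   2  s[3:],s[14:]  4  'aaac'
   3  s[14:],s[27:]  2  'aa'
   4  s[27:],s[11:]  2  'aa'
   5  s[11:],s[4:]  3  'aac'
   6  s[4:],s[15:]  3  'aac'
   7  s[15:],s[28:]  1  'a'
   8  s[28:],s[12:]  1  'a'
   9  s[12:],s[8:]  2  'ac'
  10  s[8:],s[5:]  4  'acba'
  11  s[5:],s[16:]  2  'ac'
  12  s[16:],s[29:]  0  ''
  13  s[29:],s[1:]  1  'b'
  14  s[1:],s[26:]  3  'baa'
  15  s[26:],s[10:]  3  'baa'
  16  s[10:],s[7:]  2  'ba'
  17  s[7:],s[0:]  1  'b'
  18  s[0:],s[25:]  4  'bbaa'
  19  s[25:],s[19:]  1  'b'
  20  s[19:],s[13:]  0  ''
  21  s[13:],s[9:]  1  'c'
  22  s[9:],s[6:]  3  'cba'
  23  s[6:],s[24:]  2  'cb'
  24  s[24:],s[18:]  2  'cb'
  25  s[18:],s[23:]  1  'c'
  26  s[23:],s[17:]  3  'ccb'
  27  s[17:],s[22:]  2  'cc'
  28  s[22:],s[21:]  3  'ccc'
  29  s[21:],s[20:]  4  'cccc'

[0, 3, 4, 2, 2, 3, 3, 1, 1, 2, 4, 2, 0, 1, 3, 3, 2, 1, 4, 1, 0, 1, 3, 2, 2, 1, 3, 2, 3, 4]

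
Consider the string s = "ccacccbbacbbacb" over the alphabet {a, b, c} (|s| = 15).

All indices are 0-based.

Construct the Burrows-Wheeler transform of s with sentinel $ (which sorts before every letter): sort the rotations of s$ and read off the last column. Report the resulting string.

rank  rotation          last
    0  $ccacccbbacbbacb  b
    1  acb$ccacccbbacbb  b
    2  acbbacb$ccacccbb  b
    3  acccbbacbbacb$cc  c
    4  b$ccacccbbacbbac  c
    5  bacb$ccacccbbacb  b
    6  bacbbacb$ccacccb  b
    7  bbacb$ccacccbbac  c
    8  bbacbbacb$ccaccc  c
    9  cacccbbacbbacb$c  c
   10  cb$ccacccbbacbba  a
   11  cbbacb$ccacccbba  a
   12  cbbacbbacb$ccacc  c
   13  ccacccbbacbbacb$  $
   14  ccbbacbbacb$ccac  c
   15  cccbbacbbacb$cca  a

bbbccbbcccaac$ca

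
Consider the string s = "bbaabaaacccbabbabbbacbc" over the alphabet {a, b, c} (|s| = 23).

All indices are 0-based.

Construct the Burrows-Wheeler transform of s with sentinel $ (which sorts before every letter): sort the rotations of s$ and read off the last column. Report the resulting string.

rank  rotation                  last
    0  $bbaabaaacccbabbabbbacbc  c
    1  aaacccbabbabbbacbc$bbaab  b
    2  aabaaacccbabbabbbacbc$bb  b
    3  aacccbabbabbbacbc$bbaaba  a
    4  abaaacccbabbabbbacbc$bba  a
    5  abbabbbacbc$bbaabaaacccb  b
    6  abbbacbc$bbaabaaacccbabb  b
    7  acbc$bbaabaaacccbabbabbb  b
    8  acccbabbabbbacbc$bbaabaa  a
    9  baaacccbabbabbbacbc$bbaa  a
   10  baabaaacccbabbabbbacbc$b  b
   11  babbabbbacbc$bbaabaaaccc  c
   12  babbbacbc$bbaabaaacccbab  b
   13  bacbc$bbaabaaacccbabbabb  b
   14  bbaabaaacccbabbabbbacbc$  $
   15  bbabbbacbc$bbaabaaacccba  a
   16  bbacbc$bbaabaaacccbabbab  b
   17  bbbacbc$bbaabaaacccbabba  a
   18  bc$bbaabaaacccbabbabbbac  c
   19  c$bbaabaaacccbabbabbbacb  b
   20  cbabbabbbacbc$bbaabaaacc  c
   21  cbc$bbaabaaacccbabbabbba  a
   22  ccbabbabbbacbc$bbaabaaac  c
   23  cccbabbabbbacbc$bbaabaaa  a

cbbaabbbaabcbb$abacbcaca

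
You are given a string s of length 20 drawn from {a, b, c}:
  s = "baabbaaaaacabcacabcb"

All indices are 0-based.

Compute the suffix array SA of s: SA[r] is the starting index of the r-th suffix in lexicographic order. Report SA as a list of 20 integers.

[5, 6, 7, 1, 8, 2, 11, 16, 9, 14, 19, 4, 0, 3, 12, 17, 10, 15, 13, 18]

sorted suffixes:
  #0 SA[0]=5  'aaaaacabcacabcb'
  #1 SA[1]=6  'aaaacabcacabcb'
  #2 SA[2]=7  'aaacabcacabcb'
  #3 SA[3]=1  'aabbaaaaacabcacabcb'
  #4 SA[4]=8  'aacabcacabcb'
  #5 SA[5]=2  'abbaaaaacabcacabcb'
  #6 SA[6]=11  'abcacabcb'
  #7 SA[7]=16  'abcb'
  #8 SA[8]=9  'acabcacabcb'
  #9 SA[9]=14  'acabcb'
  #10 SA[10]=19  'b'
  #11 SA[11]=4  'baaaaacabcacabcb'
  #12 SA[12]=0  'baabbaaaaacabcacabcb'
  #13 SA[13]=3  'bbaaaaacabcacabcb'
  #14 SA[14]=12  'bcacabcb'
  #15 SA[15]=17  'bcb'
  #16 SA[16]=10  'cabcacabcb'
  #17 SA[17]=15  'cabcb'
  #18 SA[18]=13  'cacabcb'
  #19 SA[19]=18  'cb'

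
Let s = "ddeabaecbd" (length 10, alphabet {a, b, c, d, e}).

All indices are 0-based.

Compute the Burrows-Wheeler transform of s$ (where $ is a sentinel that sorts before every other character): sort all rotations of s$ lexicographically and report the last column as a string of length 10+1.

rank  rotation     last
    0  $ddeabaecbd  d
    1  abaecbd$dde  e
    2  aecbd$ddeab  b
    3  baecbd$ddea  a
    4  bd$ddeabaec  c
    5  cbd$ddeabae  e
    6  d$ddeabaecb  b
    7  ddeabaecbd$  $
    8  deabaecbd$d  d
    9  eabaecbd$dd  d
   10  ecbd$ddeaba  a

debaceb$dda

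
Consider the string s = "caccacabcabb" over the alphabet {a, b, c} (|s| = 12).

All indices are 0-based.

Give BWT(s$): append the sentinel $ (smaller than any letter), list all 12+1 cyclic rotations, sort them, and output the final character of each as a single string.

rank  rotation       last
    0  $caccacabcabb  b
    1  abb$caccacabc  c
    2  abcabb$caccac  c
    3  acabcabb$cacc  c
    4  accacabcabb$c  c
    5  b$caccacabcab  b
    6  bb$caccacabca  a
    7  bcabb$caccaca  a
    8  cabb$caccacab  b
    9  cabcabb$cacca  a
   10  cacabcabb$cac  c
   11  caccacabcabb$  $
   12  ccacabcabb$ca  a

bccccbaabac$a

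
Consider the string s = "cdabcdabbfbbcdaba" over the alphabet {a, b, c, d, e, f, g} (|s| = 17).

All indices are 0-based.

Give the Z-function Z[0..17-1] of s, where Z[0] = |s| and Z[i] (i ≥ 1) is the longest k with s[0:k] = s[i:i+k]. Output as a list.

Z[0]=17
i=1: fresh scan; Z[1]=0
i=2: fresh scan; Z[2]=0
i=3: fresh scan; Z[3]=0
i=4: fresh scan; Z[4]=4 scan→box=[4,8)
i=5: min(r-i=3, Z[1]=0)=0; Z[5]=0
i=6: min(r-i=2, Z[2]=0)=0; Z[6]=0
i=7: min(r-i=1, Z[3]=0)=0; Z[7]=0
i=8: fresh scan; Z[8]=0
i=9: fresh scan; Z[9]=0
i=10: fresh scan; Z[10]=0
i=11: fresh scan; Z[11]=0
i=12: fresh scan; Z[12]=4 scan→box=[12,16)
i=13: min(r-i=3, Z[1]=0)=0; Z[13]=0
i=14: min(r-i=2, Z[2]=0)=0; Z[14]=0
i=15: min(r-i=1, Z[3]=0)=0; Z[15]=0
i=16: fresh scan; Z[16]=0

[17, 0, 0, 0, 4, 0, 0, 0, 0, 0, 0, 0, 4, 0, 0, 0, 0]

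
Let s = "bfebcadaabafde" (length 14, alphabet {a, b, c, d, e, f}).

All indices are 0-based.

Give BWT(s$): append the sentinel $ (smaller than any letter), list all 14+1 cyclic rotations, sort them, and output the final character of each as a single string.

rank  rotation         last
    0  $bfebcadaabafde  e
    1  aabafde$bfebcad  d
    2  abafde$bfebcada  a
    3  adaabafde$bfebc  c
    4  afde$bfebcadaab  b
    5  bafde$bfebcadaa  a
    6  bcadaabafde$bfe  e
    7  bfebcadaabafde$  $
    8  cadaabafde$bfeb  b
    9  daabafde$bfebca  a
   10  de$bfebcadaabaf  f
   11  e$bfebcadaabafd  d
   12  ebcadaabafde$bf  f
   13  fde$bfebcadaaba  a
   14  febcadaabafde$b  b

edacbae$bafdfab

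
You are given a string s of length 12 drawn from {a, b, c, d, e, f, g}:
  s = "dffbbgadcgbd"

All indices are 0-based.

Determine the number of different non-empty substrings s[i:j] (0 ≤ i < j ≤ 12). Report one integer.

rank | idx | suffix
   0 |   6 | adcgbd
   1 |   3 | bbgadcgbd
   2 |  10 | bd
   3 |   4 | bgadcgbd
   4 |   8 | cgbd
   5 |  11 | d
   6 |   7 | dcgbd
   7 |   0 | dffbbgadcgbd
   8 |   2 | fbbgadcgbd
   9 |   1 | ffbbgadcgbd
  10 |   5 | gadcgbd
  11 |   9 | gbd

SA = [6, 3, 10, 4, 8, 11, 7, 0, 2, 1, 5, 9]
i: (SA[i-1],SA[i]) lcp shared
  1: (6,3) 0 ''
  2: (3,10) 1 'b'
  3: (10,4) 1 'b'
  4: (4,8) 0 ''
  5: (8,11) 0 ''
  6: (11,7) 1 'd'
  7: (7,0) 1 'd'
  8: (0,2) 0 ''
  9: (2,1) 1 'f'
  10: (1,5) 0 ''
  11: (5,9) 1 'g'

n(n+1)/2 = 12·13/2 = 78
Σ LCP = 0 + 0 + 1 + 1 + 0 + 0 + 1 + 1 + 0 + 1 + 0 + 1 = 6
distinct = 78 − 6 = 72

72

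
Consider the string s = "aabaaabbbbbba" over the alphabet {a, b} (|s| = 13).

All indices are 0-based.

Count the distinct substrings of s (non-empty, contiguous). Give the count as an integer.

rank | idx | suffix
   0 |  12 | a
   1 |   3 | aaabbbbbba
   2 |   0 | aabaaabbbbbba
   3 |   4 | aabbbbbba
   4 |   1 | abaaabbbbbba
   5 |   5 | abbbbbba
   6 |  11 | ba
   7 |   2 | baaabbbbbba
   8 |  10 | bba
   9 |   9 | bbba
  10 |   8 | bbbba
  11 |   7 | bbbbba
  12 |   6 | bbbbbba

SA = [12, 3, 0, 4, 1, 5, 11, 2, 10, 9, 8, 7, 6]
i: (SA[i-1],SA[i]) lcp shared
  1: (12,3) 1 'a'
  2: (3,0) 2 'aa'
  3: (0,4) 3 'aab'
  4: (4,1) 1 'a'
  5: (1,5) 2 'ab'
  6: (5,11) 0 ''
  7: (11,2) 2 'ba'
  8: (2,10) 1 'b'
  9: (10,9) 2 'bb'
  10: (9,8) 3 'bbb'
  11: (8,7) 4 'bbbb'
  12: (7,6) 5 'bbbbb'

n(n+1)/2 = 13·14/2 = 91
Σ LCP = 0 + 1 + 2 + 3 + 1 + 2 + 0 + 2 + 1 + 2 + 3 + 4 + 5 = 26
distinct = 91 − 26 = 65

65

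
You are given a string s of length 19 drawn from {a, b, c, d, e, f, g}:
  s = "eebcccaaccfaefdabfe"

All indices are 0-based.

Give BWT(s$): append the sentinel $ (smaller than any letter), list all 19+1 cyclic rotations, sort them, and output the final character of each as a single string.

rank  rotation              last
    0  $eebcccaaccfaefdabfe  e
    1  aaccfaefdabfe$eebccc  c
    2  abfe$eebcccaaccfaefd  d
    3  accfaefdabfe$eebccca  a
    4  aefdabfe$eebcccaaccf  f
    5  bcccaaccfaefdabfe$ee  e
    6  bfe$eebcccaaccfaefda  a
    7  caaccfaefdabfe$eebcc  c
    8  ccaaccfaefdabfe$eebc  c
    9  cccaaccfaefdabfe$eeb  b
   10  ccfaefdabfe$eebcccaa  a
   11  cfaefdabfe$eebcccaac  c
   12  dabfe$eebcccaaccfaef  f
   13  e$eebcccaaccfaefdabf  f
   14  ebcccaaccfaefdabfe$e  e
   15  eebcccaaccfaefdabfe$  $
   16  efdabfe$eebcccaaccfa  a
   17  faefdabfe$eebcccaacc  c
   18  fdabfe$eebcccaaccfae  e
   19  fe$eebcccaaccfaefdab  b

ecdafeaccbacffe$aceb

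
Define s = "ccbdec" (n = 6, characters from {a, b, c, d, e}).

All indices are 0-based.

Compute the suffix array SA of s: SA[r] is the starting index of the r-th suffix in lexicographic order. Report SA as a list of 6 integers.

[2, 5, 1, 0, 3, 4]

rank→(start, suffix):
  0 → (2, 'bdec')
  1 → (5, 'c')
  2 → (1, 'cbdec')
  3 → (0, 'ccbdec')
  4 → (3, 'dec')
  5 → (4, 'ec')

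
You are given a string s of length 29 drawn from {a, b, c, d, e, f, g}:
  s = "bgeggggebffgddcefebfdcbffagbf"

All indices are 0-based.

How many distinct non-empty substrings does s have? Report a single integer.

401

rank | idx | suffix
   0 |  25 | agbf
   1 |  27 | bf
   2 |  18 | bfdcbffagbf
   3 |  22 | bffagbf
   4 |   8 | bffgddcefebfdcbffagbf
   5 |   0 | bgeggggebffgddcefebfdcbffagbf
   6 |  21 | cbffagbf
   7 |  14 | cefebfdcbffagbf
   8 |  20 | dcbffagbf
   9 |  13 | dcefebfdcbffagbf
  10 |  12 | ddcefebfdcbffagbf
  11 |  17 | ebfdcbffagbf
  12 |   7 | ebffgddcefebfdcbffagbf
  13 |  15 | efebfdcbffagbf
  14 |   2 | eggggebffgddcefebfdcbffagbf
  15 |  28 | f
  16 |  24 | fagbf
  17 |  19 | fdcbffagbf
  18 |  16 | febfdcbffagbf
  19 |  23 | ffagbf
  20 |   9 | ffgddcefebfdcbffagbf
  21 |  10 | fgddcefebfdcbffagbf
  22 |  26 | gbf
  23 |  11 | gddcefebfdcbffagbf
  24 |   6 | gebffgddcefebfdcbffagbf
  25 |   1 | geggggebffgddcefebfdcbffagbf
  26 |   5 | ggebffgddcefebfdcbffagbf
  27 |   4 | gggebffgddcefebfdcbffagbf
  28 |   3 | ggggebffgddcefebfdcbffagbf

SA = [25, 27, 18, 22, 8, 0, 21, 14, 20, 13, 12, 17, 7, 15, 2, 28, 24, 19, 16, 23, 9, 10, 26, 11, 6, 1, 5, 4, 3]
i: (SA[i-1],SA[i]) lcp shared
  1: (25,27) 0 ''
  2: (27,18) 2 'bf'
  3: (18,22) 2 'bf'
  4: (22,8) 3 'bff'
  5: (8,0) 1 'b'
  6: (0,21) 0 ''
  7: (21,14) 1 'c'
  8: (14,20) 0 ''
  9: (20,13) 2 'dc'
  10: (13,12) 1 'd'
  11: (12,17) 0 ''
  12: (17,7) 3 'ebf'
  13: (7,15) 1 'e'
  14: (15,2) 1 'e'
  15: (2,28) 0 ''
  16: (28,24) 1 'f'
  17: (24,19) 1 'f'
  18: (19,16) 1 'f'
  19: (16,23) 1 'f'
  20: (23,9) 2 'ff'
  21: (9,10) 1 'f'
  22: (10,26) 0 ''
  23: (26,11) 1 'g'
  24: (11,6) 1 'g'
  25: (6,1) 2 'ge'
  26: (1,5) 1 'g'
  27: (5,4) 2 'gg'
  28: (4,3) 3 'ggg'

n(n+1)/2 = 29·30/2 = 435
Σ LCP = 0 + 0 + 2 + 2 + 3 + 1 + 0 + 1 + 0 + 2 + 1 + 0 + 3 + 1 + 1 + 0 + 1 + 1 + 1 + 1 + 2 + 1 + 0 + 1 + 1 + 2 + 1 + 2 + 3 = 34
distinct = 435 − 34 = 401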